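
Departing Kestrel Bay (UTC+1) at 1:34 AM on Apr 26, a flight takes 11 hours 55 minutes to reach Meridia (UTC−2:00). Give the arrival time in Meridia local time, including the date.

10:29 AM on April 26

Meridia is 3:00 behind Kestrel Bay.
After 11 hours 55 minutes it is 1:29 PM in Kestrel Bay.
Shift by the zone difference: 1:29 PM − 3:00 = 10:29 AM on Apr 26 in Meridia.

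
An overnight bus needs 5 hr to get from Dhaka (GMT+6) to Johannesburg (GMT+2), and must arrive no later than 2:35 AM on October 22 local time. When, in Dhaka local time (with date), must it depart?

1:35 AM on Oct 22

Target arrival in UTC: 2:35 AM − 2:00 = 12:35 AM on Oct 22.
Subtract 5 hours → departure 7:35 PM UTC on Oct 21.
Dhaka is UTC+6:00: 7:35 PM + 6:00 = 1:35 AM on Oct 22.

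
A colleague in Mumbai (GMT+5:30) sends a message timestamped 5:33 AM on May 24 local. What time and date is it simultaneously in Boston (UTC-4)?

In UTC: 5:33 AM − 5:30 = 12:03 AM on May 24.
Boston is UTC−4:00: 12:03 AM − 4:00 = 8:03 PM on May 23.

8:03 PM on May 23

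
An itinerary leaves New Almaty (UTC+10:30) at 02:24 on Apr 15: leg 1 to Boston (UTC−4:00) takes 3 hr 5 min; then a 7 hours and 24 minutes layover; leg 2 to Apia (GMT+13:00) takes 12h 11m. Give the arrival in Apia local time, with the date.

03:34 on April 16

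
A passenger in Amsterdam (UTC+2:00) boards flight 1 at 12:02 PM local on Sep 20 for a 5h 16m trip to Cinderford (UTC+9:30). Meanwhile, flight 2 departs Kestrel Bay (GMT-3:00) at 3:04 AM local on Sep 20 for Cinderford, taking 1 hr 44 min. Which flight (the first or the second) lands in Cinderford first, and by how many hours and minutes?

Flight 1 in UTC: 12:02 PM − 2:00 = 10:02 AM on Sep 20.
+5 hours and 16 minutes → arrive 3:18 PM UTC on Sep 20.
Flight 2 in UTC: 3:04 AM + 3:00 = 6:04 AM on Sep 20.
+1 hour 44 minutes → arrive 7:48 AM UTC on Sep 20.
Flight 2 lands earlier by 7 hours 30 minutes.

the second, by 7 hours 30 minutes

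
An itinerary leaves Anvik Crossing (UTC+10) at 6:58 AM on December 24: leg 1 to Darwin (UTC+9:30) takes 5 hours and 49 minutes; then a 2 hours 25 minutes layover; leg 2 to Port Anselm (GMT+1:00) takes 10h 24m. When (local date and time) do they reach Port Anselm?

Convert departure to UTC: 6:58 AM − 10:00 = 8:58 PM UTC on Dec 23.
Add 5 hours 49 minutes leg 1 → 2:47 AM UTC (Dec 24).
Add 2 hours 25 minutes layover in Darwin → 5:12 AM UTC.
Add 10 hours 24 minutes leg 2 → 3:36 PM UTC.
Port Anselm is UTC+1:00, so local arrival = 3:36 PM + 1:00 = 4:36 PM on Dec 24.

4:36 PM on December 24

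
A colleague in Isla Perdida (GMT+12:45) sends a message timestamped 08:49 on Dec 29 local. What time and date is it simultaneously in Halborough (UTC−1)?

In UTC: 08:49 − 12:45 = 20:04 on Dec 28.
Halborough is UTC−1:00: 20:04 − 1:00 = 19:04 on Dec 28.

19:04 on December 28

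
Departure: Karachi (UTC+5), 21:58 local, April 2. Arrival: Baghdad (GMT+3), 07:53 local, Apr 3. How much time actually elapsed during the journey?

11 hours 55 minutes

Departure in UTC: 21:58 − 5:00 = 16:58 on Apr 2.
Arrival in UTC: 07:53 − 3:00 = 04:53 on Apr 3.
Elapsed = 04:53 − 16:58 (+1 day) = 11 hours 55 minutes.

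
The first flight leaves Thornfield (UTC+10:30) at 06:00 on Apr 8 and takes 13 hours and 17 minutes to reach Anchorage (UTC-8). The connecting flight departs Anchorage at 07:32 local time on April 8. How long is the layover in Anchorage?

Convert departure to UTC: 06:00 − 10:30 = 19:30 UTC on Apr 7.
Add 13 hours 17 minutes flight time → 08:47 UTC (Apr 8).
Anchorage is UTC−8:00, so local arrival = 08:47 − 8:00 = 00:47 on Apr 8.
Layover = 07:32 − 00:47 = 6 hours 45 minutes.

6 hours 45 minutes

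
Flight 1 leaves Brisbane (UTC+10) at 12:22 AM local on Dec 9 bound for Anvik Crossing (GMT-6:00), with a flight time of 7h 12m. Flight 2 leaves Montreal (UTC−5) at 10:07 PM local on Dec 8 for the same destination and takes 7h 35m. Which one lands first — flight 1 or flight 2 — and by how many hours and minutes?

Flight 1 in UTC: 12:22 AM − 10:00 = 2:22 PM on Dec 8.
+7 hours and 12 minutes → arrive 9:34 PM UTC on Dec 8.
Flight 2 in UTC: 10:07 PM + 5:00 = 3:07 AM on Dec 9.
+7 hours and 35 minutes → arrive 10:42 AM UTC on Dec 9.
Flight 1 lands earlier by 13 hours 8 minutes.

the first, by 13 hours 8 minutes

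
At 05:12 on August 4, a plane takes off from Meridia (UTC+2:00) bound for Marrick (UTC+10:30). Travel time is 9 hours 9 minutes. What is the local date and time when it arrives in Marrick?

22:51 on August 4

Marrick is 8:30 ahead of Meridia.
After 9 hours 9 minutes it is 14:21 in Meridia.
Shift by the zone difference: 14:21 + 8:30 = 22:51 on Aug 4 in Marrick.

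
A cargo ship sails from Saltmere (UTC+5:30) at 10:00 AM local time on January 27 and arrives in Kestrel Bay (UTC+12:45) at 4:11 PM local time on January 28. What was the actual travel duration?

22 hours 56 minutes

Departure in UTC: 10:00 AM − 5:30 = 4:30 AM on Jan 27.
Arrival in UTC: 4:11 PM − 12:45 = 3:26 AM on Jan 28.
Elapsed = 3:26 AM − 4:30 AM (+1 day) = 22 hours 56 minutes.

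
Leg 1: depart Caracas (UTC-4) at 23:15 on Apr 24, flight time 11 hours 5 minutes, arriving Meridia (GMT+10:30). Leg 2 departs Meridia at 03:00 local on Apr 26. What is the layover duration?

Convert departure to UTC: 23:15 + 4:00 = 03:15 UTC on Apr 25.
Add 11 hours 5 minutes flight time → 14:20 UTC.
Meridia is UTC+10:30, so local arrival = 14:20 + 10:30 = 00:50 on Apr 26.
Layover = 03:00 − 00:50 = 2 hours 10 minutes.

2 hours 10 minutes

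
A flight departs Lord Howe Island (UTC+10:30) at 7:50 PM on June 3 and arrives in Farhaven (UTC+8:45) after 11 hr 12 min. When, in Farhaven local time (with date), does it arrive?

Convert departure to UTC: 7:50 PM − 10:30 = 9:20 AM UTC on Jun 3.
Add 11 hours and 12 minutes travel time → 8:32 PM UTC.
Farhaven is UTC+8:45, so local arrival = 8:32 PM + 8:45 = 5:17 AM on Jun 4.

5:17 AM on Jun 4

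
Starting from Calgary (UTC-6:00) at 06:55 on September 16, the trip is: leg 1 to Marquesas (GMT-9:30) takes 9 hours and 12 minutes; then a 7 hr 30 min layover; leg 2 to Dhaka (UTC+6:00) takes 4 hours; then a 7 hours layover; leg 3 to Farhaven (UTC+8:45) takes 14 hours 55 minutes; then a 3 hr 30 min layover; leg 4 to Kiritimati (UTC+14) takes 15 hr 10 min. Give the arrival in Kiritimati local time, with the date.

16:12 on September 19

Convert departure to UTC: 06:55 + 6:00 = 12:55 UTC on Sep 16.
Add 9 hours 12 minutes leg 1 → 22:07 UTC.
Add 7 hours and 30 minutes layover in Marquesas → 05:37 UTC (Sep 17).
Add 4 hours leg 2 → 09:37 UTC.
Add 7 hours layover in Dhaka → 16:37 UTC.
Add 14 hours and 55 minutes leg 3 → 07:32 UTC (Sep 18).
Add 3 hours 30 minutes layover in Farhaven → 11:02 UTC.
Add 15 hours 10 minutes leg 4 → 02:12 UTC (Sep 19).
Kiritimati is UTC+14:00, so local arrival = 02:12 + 14:00 = 16:12 on Sep 19.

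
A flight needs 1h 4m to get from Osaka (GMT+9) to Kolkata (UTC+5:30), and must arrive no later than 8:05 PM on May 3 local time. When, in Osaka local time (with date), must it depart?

10:31 PM on May 3

Target arrival in UTC: 8:05 PM − 5:30 = 2:35 PM on May 3.
Subtract 1 hour 4 minutes → departure 1:31 PM UTC on May 3.
Osaka is UTC+9:00: 1:31 PM + 9:00 = 10:31 PM on May 3.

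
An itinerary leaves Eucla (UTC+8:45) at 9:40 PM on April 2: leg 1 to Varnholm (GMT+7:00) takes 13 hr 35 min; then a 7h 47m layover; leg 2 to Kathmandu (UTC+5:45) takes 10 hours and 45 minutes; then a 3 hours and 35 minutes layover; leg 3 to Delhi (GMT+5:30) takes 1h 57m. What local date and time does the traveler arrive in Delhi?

8:04 AM on Apr 4

Convert departure to UTC: 9:40 PM − 8:45 = 12:55 PM UTC on Apr 2.
Add 13 hours 35 minutes leg 1 → 2:30 AM UTC (Apr 3).
Add 7 hours 47 minutes layover in Varnholm → 10:17 AM UTC.
Add 10 hours and 45 minutes leg 2 → 9:02 PM UTC.
Add 3 hours 35 minutes layover in Kathmandu → 12:37 AM UTC (Apr 4).
Add 1 hour 57 minutes leg 3 → 2:34 AM UTC.
Delhi is UTC+5:30, so local arrival = 2:34 AM + 5:30 = 8:04 AM on Apr 4.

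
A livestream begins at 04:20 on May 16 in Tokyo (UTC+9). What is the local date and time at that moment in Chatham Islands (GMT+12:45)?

In UTC: 04:20 − 9:00 = 19:20 on May 15.
Chatham Islands is UTC+12:45: 19:20 + 12:45 = 08:05 on May 16.

08:05 on May 16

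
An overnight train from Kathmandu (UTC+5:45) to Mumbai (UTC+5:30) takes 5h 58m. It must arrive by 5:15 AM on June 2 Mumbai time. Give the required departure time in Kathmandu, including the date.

Target arrival in UTC: 5:15 AM − 5:30 = 11:45 PM on Jun 1.
Subtract 5 hours and 58 minutes → departure 5:47 PM UTC on Jun 1.
Kathmandu is UTC+5:45: 5:47 PM + 5:45 = 11:32 PM on Jun 1.

11:32 PM on Jun 1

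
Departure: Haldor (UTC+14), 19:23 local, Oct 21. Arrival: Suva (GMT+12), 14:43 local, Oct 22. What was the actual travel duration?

Suva is 2:00 behind Haldor.
Clock-face elapsed time (ignoring zones) is 19 hours 20 minutes.
Actual elapsed = 19 hours 20 minutes + 2:00 = 21 hours 20 minutes.

21 hours 20 minutes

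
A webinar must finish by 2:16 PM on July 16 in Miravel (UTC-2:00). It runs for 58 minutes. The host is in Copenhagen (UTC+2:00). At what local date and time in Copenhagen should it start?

5:18 PM on July 16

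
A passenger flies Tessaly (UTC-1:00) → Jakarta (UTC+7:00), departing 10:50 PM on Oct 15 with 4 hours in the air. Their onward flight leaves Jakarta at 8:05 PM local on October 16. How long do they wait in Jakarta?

9 hours 15 minutes

Convert departure to UTC: 10:50 PM + 1:00 = 11:50 PM UTC on Oct 15.
Add 4 hours flight time → 3:50 AM UTC (Oct 16).
Jakarta is UTC+7:00, so local arrival = 3:50 AM + 7:00 = 10:50 AM on Oct 16.
Layover = 8:05 PM − 10:50 AM = 9 hours 15 minutes.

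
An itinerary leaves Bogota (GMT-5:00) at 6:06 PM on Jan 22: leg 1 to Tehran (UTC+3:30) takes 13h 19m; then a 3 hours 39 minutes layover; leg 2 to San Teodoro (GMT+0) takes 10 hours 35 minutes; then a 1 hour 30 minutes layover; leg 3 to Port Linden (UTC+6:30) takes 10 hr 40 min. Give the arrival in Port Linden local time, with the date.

Convert departure to UTC: 6:06 PM + 5:00 = 11:06 PM UTC on Jan 22.
Add 13 hours 19 minutes leg 1 → 12:25 PM UTC (Jan 23).
Add 3 hours and 39 minutes layover in Tehran → 4:04 PM UTC.
Add 10 hours 35 minutes leg 2 → 2:39 AM UTC (Jan 24).
Add 1 hour and 30 minutes layover in San Teodoro → 4:09 AM UTC.
Add 10 hours and 40 minutes leg 3 → 2:49 PM UTC.
Port Linden is UTC+6:30, so local arrival = 2:49 PM + 6:30 = 9:19 PM on Jan 24.

9:19 PM on Jan 24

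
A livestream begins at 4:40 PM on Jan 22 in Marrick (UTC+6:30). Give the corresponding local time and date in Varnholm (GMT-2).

Varnholm is 8:30 behind Marrick.
Shift by the zone difference: 4:40 PM − 8:30 = 8:10 AM on Jan 22 in Varnholm.

8:10 AM on Jan 22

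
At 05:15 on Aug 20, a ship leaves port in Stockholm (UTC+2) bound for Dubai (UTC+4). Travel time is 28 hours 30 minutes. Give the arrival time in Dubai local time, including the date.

11:45 on Aug 21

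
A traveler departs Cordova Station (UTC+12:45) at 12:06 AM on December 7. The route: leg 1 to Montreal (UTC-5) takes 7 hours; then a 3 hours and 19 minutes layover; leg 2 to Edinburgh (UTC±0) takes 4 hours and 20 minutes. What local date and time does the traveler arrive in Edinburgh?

2:00 AM on December 7

Convert departure to UTC: 12:06 AM − 12:45 = 11:21 AM UTC on Dec 6.
Add 7 hours leg 1 → 6:21 PM UTC.
Add 3 hours and 19 minutes layover in Montreal → 9:40 PM UTC.
Add 4 hours 20 minutes leg 2 → 2:00 AM UTC (Dec 7).
Edinburgh is UTC+0, so local arrival is the same: 2:00 AM on Dec 7.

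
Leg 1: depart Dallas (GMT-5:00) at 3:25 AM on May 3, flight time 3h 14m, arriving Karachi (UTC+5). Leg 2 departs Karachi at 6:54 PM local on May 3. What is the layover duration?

2 hours 15 minutes

Convert departure to UTC: 3:25 AM + 5:00 = 8:25 AM UTC on May 3.
Add 3 hours 14 minutes flight time → 11:39 AM UTC.
Karachi is UTC+5:00, so local arrival = 11:39 AM + 5:00 = 4:39 PM on May 3.
Layover = 6:54 PM − 4:39 PM = 2 hours 15 minutes.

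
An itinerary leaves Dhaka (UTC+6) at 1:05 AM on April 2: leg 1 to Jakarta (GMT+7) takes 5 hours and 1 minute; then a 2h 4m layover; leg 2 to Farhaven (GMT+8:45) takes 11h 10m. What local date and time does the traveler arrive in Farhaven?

Convert departure to UTC: 1:05 AM − 6:00 = 7:05 PM UTC on Apr 1.
Add 5 hours 1 minute leg 1 → 12:06 AM UTC (Apr 2).
Add 2 hours and 4 minutes layover in Jakarta → 2:10 AM UTC.
Add 11 hours 10 minutes leg 2 → 1:20 PM UTC.
Farhaven is UTC+8:45, so local arrival = 1:20 PM + 8:45 = 10:05 PM on Apr 2.

10:05 PM on April 2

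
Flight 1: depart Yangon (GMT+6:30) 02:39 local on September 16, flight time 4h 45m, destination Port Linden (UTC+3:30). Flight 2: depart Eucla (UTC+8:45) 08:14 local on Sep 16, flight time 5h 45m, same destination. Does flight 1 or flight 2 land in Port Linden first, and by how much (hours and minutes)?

Flight 1 in UTC: 02:39 − 6:30 = 20:09 on Sep 15.
+4 hours and 45 minutes → arrive 00:54 UTC on Sep 16.
Flight 2 in UTC: 08:14 − 8:45 = 23:29 on Sep 15.
+5 hours 45 minutes → arrive 05:14 UTC on Sep 16.
Flight 1 lands earlier by 4 hours 20 minutes.

the first, by 4 hours 20 minutes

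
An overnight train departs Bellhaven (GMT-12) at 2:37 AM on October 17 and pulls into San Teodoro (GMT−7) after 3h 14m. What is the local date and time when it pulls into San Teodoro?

10:51 AM on Oct 17

San Teodoro is 5:00 ahead of Bellhaven.
After 3 hours and 14 minutes it is 5:51 AM in Bellhaven.
Shift by the zone difference: 5:51 AM + 5:00 = 10:51 AM on Oct 17 in San Teodoro.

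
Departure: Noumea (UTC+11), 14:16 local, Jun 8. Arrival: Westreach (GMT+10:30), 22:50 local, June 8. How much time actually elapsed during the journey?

Departure in UTC: 14:16 − 11:00 = 03:16 on Jun 8.
Arrival in UTC: 22:50 − 10:30 = 12:20 on Jun 8.
Elapsed = 12:20 − 03:16 = 9 hours 4 minutes.

9 hours 4 minutes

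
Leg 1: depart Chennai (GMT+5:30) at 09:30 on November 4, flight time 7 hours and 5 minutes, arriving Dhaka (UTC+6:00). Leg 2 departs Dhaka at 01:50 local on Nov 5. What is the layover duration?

Convert departure to UTC: 09:30 − 5:30 = 04:00 UTC on Nov 4.
Add 7 hours and 5 minutes flight time → 11:05 UTC.
Dhaka is UTC+6:00, so local arrival = 11:05 + 6:00 = 17:05 on Nov 4.
Layover = 01:50 − 17:05 (+1 day) = 8 hours 45 minutes.

8 hours 45 minutes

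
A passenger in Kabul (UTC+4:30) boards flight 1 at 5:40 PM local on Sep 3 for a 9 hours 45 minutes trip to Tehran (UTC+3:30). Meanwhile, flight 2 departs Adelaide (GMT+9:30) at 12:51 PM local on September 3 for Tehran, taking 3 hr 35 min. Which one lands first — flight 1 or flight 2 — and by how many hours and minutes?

the second, by 15 hours 59 minutes

Flight 1 in UTC: 5:40 PM − 4:30 = 1:10 PM on Sep 3.
+9 hours 45 minutes → arrive 10:55 PM UTC on Sep 3.
Flight 2 in UTC: 12:51 PM − 9:30 = 3:21 AM on Sep 3.
+3 hours 35 minutes → arrive 6:56 AM UTC on Sep 3.
Flight 2 lands earlier by 15 hours 59 minutes.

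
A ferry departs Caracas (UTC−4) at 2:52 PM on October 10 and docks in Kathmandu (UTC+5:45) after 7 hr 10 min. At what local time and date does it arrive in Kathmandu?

7:47 AM on October 11

Convert departure to UTC: 2:52 PM + 4:00 = 6:52 PM UTC on Oct 10.
Add 7 hours 10 minutes travel time → 2:02 AM UTC (Oct 11).
Kathmandu is UTC+5:45, so local arrival = 2:02 AM + 5:45 = 7:47 AM on Oct 11.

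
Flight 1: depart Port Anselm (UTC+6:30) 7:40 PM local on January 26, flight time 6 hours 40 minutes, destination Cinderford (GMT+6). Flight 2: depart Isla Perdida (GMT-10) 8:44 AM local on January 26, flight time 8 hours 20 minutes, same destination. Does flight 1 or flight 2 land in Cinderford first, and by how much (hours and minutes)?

the first, by 7 hours 14 minutes

Flight 1 in UTC: 7:40 PM − 6:30 = 1:10 PM on Jan 26.
+6 hours 40 minutes → arrive 7:50 PM UTC on Jan 26.
Flight 2 in UTC: 8:44 AM + 10:00 = 6:44 PM on Jan 26.
+8 hours 20 minutes → arrive 3:04 AM UTC on Jan 27.
Flight 1 lands earlier by 7 hours 14 minutes.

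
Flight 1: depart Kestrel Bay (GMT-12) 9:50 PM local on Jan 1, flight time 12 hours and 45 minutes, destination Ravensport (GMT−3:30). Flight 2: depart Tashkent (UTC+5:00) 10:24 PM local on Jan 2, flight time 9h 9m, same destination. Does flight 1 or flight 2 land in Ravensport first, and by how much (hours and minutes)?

the first, by 3 hours 58 minutes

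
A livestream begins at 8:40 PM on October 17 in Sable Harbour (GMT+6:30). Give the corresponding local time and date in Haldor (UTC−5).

9:10 AM on October 17

In UTC: 8:40 PM − 6:30 = 2:10 PM on Oct 17.
Haldor is UTC−5:00: 2:10 PM − 5:00 = 9:10 AM on Oct 17.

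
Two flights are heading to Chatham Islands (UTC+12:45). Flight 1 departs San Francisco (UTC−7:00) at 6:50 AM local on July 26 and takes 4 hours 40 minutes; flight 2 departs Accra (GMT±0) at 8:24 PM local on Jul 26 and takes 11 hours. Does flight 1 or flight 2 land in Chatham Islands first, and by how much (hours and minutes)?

the first, by 12 hours 54 minutes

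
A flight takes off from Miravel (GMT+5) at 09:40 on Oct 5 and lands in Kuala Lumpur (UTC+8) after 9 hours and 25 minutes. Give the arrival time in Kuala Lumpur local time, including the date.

22:05 on Oct 5

Convert departure to UTC: 09:40 − 5:00 = 04:40 UTC on Oct 5.
Add 9 hours and 25 minutes travel time → 14:05 UTC.
Kuala Lumpur is UTC+8:00, so local arrival = 14:05 + 8:00 = 22:05 on Oct 5.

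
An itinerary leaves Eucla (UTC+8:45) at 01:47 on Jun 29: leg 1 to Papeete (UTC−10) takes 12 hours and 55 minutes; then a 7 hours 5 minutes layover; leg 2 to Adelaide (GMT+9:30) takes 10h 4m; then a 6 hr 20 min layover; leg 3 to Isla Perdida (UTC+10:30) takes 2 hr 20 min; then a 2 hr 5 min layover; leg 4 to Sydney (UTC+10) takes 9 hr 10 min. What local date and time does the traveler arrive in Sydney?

Convert departure to UTC: 01:47 − 8:45 = 17:02 UTC on Jun 28.
Add 12 hours 55 minutes leg 1 → 05:57 UTC (Jun 29).
Add 7 hours and 5 minutes layover in Papeete → 13:02 UTC.
Add 10 hours and 4 minutes leg 2 → 23:06 UTC.
Add 6 hours and 20 minutes layover in Adelaide → 05:26 UTC (Jun 30).
Add 2 hours and 20 minutes leg 3 → 07:46 UTC.
Add 2 hours and 5 minutes layover in Isla Perdida → 09:51 UTC.
Add 9 hours 10 minutes leg 4 → 19:01 UTC.
Sydney is UTC+10:00, so local arrival = 19:01 + 10:00 = 05:01 on Jul 1.

05:01 on Jul 1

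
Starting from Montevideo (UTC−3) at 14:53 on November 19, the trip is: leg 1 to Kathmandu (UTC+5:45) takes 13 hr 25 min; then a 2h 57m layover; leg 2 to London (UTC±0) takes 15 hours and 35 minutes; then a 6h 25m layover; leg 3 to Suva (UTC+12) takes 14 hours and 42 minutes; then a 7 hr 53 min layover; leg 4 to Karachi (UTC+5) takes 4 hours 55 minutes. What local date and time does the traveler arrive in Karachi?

16:45 on November 22

Convert departure to UTC: 14:53 + 3:00 = 17:53 UTC on Nov 19.
Add 13 hours 25 minutes leg 1 → 07:18 UTC (Nov 20).
Add 2 hours and 57 minutes layover in Kathmandu → 10:15 UTC.
Add 15 hours and 35 minutes leg 2 → 01:50 UTC (Nov 21).
Add 6 hours and 25 minutes layover in London → 08:15 UTC.
Add 14 hours and 42 minutes leg 3 → 22:57 UTC.
Add 7 hours 53 minutes layover in Suva → 06:50 UTC (Nov 22).
Add 4 hours 55 minutes leg 4 → 11:45 UTC.
Karachi is UTC+5:00, so local arrival = 11:45 + 5:00 = 16:45 on Nov 22.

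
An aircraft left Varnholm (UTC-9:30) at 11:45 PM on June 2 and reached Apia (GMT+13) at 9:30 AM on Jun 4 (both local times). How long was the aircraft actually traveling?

Apia is 22:30 ahead of Varnholm.
Clock-face elapsed time (ignoring zones) is 33 hours 45 minutes.
Actual elapsed = 33 hours 45 minutes − 22:30 = 11 hours 15 minutes.

11 hours 15 minutes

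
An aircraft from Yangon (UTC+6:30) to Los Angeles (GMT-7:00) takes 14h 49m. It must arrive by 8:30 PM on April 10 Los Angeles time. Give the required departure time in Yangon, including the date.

Target arrival in UTC: 8:30 PM + 7:00 = 3:30 AM on Apr 11.
Subtract 14 hours 49 minutes → departure 12:41 PM UTC on Apr 10.
Yangon is UTC+6:30: 12:41 PM + 6:30 = 7:11 PM on Apr 10.

7:11 PM on April 10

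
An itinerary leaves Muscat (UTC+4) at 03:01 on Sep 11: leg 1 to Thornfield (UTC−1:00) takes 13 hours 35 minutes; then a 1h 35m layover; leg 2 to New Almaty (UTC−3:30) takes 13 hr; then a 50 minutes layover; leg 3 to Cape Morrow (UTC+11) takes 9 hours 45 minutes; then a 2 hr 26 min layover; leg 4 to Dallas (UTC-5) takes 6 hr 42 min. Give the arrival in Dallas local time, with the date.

17:54 on September 12

Convert departure to UTC: 03:01 − 4:00 = 23:01 UTC on Sep 10.
Add 13 hours 35 minutes leg 1 → 12:36 UTC (Sep 11).
Add 1 hour 35 minutes layover in Thornfield → 14:11 UTC.
Add 13 hours leg 2 → 03:11 UTC (Sep 12).
Add 50 minutes layover in New Almaty → 04:01 UTC.
Add 9 hours and 45 minutes leg 3 → 13:46 UTC.
Add 2 hours 26 minutes layover in Cape Morrow → 16:12 UTC.
Add 6 hours 42 minutes leg 4 → 22:54 UTC.
Dallas is UTC−5:00, so local arrival = 22:54 − 5:00 = 17:54 on Sep 12.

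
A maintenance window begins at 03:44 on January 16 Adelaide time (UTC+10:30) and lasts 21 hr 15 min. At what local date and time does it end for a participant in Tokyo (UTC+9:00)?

23:29 on January 16

Convert start to UTC: 03:44 − 10:30 = 17:14 UTC on Jan 15.
Add 21 hours 15 minutes duration → 14:29 UTC (Jan 16).
Tokyo is UTC+9:00, so local end time = 14:29 + 9:00 = 23:29 on Jan 16.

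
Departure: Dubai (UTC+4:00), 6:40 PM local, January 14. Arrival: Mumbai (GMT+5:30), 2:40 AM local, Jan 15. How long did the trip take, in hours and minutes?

Departure in UTC: 6:40 PM − 4:00 = 2:40 PM on Jan 14.
Arrival in UTC: 2:40 AM − 5:30 = 9:10 PM on Jan 14.
Elapsed = 9:10 PM − 2:40 PM = 6 hours 30 minutes.

6 hours 30 minutes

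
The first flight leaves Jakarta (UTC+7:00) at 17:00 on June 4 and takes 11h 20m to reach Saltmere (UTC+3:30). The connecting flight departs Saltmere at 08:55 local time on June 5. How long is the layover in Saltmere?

8 hours 5 minutes

Convert departure to UTC: 17:00 − 7:00 = 10:00 UTC on Jun 4.
Add 11 hours and 20 minutes flight time → 21:20 UTC.
Saltmere is UTC+3:30, so local arrival = 21:20 + 3:30 = 00:50 on Jun 5.
Layover = 08:55 − 00:50 = 8 hours 5 minutes.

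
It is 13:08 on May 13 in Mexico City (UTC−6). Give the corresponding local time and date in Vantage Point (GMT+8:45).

In UTC: 13:08 + 6:00 = 19:08 on May 13.
Vantage Point is UTC+8:45: 19:08 + 8:45 = 03:53 on May 14.

03:53 on May 14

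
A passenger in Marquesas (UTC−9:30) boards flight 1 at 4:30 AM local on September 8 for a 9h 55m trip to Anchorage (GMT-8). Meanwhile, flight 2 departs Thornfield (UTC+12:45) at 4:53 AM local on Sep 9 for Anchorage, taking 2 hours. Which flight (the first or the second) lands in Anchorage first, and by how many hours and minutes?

the second, by 5 hours 47 minutes

Flight 1 in UTC: 4:30 AM + 9:30 = 2:00 PM on Sep 8.
+9 hours and 55 minutes → arrive 11:55 PM UTC on Sep 8.
Flight 2 in UTC: 4:53 AM − 12:45 = 4:08 PM on Sep 8.
+2 hours → arrive 6:08 PM UTC on Sep 8.
Flight 2 lands earlier by 5 hours 47 minutes.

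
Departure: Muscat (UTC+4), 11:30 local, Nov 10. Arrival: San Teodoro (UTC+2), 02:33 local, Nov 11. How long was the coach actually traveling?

San Teodoro is 2:00 behind Muscat.
Clock-face elapsed time (ignoring zones) is 15 hours 3 minutes.
Actual elapsed = 15 hours 3 minutes + 2:00 = 17 hours 3 minutes.

17 hours 3 minutes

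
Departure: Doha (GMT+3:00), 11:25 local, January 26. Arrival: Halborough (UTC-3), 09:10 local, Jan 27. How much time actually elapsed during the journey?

Departure in UTC: 11:25 − 3:00 = 08:25 on Jan 26.
Arrival in UTC: 09:10 + 3:00 = 12:10 on Jan 27.
Elapsed = 12:10 − 08:25 (+1 day) = 27 hours 45 minutes.

27 hours 45 minutes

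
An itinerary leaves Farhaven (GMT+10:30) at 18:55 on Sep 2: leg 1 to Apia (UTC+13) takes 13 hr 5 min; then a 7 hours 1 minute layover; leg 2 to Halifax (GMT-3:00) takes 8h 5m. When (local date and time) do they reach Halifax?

09:36 on September 3

Convert departure to UTC: 18:55 − 10:30 = 08:25 UTC on Sep 2.
Add 13 hours 5 minutes leg 1 → 21:30 UTC.
Add 7 hours 1 minute layover in Apia → 04:31 UTC (Sep 3).
Add 8 hours and 5 minutes leg 2 → 12:36 UTC.
Halifax is UTC−3:00, so local arrival = 12:36 − 3:00 = 09:36 on Sep 3.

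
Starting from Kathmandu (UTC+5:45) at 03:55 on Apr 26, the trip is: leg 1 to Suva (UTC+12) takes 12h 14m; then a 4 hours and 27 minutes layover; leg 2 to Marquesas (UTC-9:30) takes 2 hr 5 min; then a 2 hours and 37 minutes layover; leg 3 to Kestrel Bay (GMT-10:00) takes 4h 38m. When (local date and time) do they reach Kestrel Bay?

14:11 on April 26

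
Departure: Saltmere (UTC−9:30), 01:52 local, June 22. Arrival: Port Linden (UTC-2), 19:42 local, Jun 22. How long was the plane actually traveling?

Departure in UTC: 01:52 + 9:30 = 11:22 on Jun 22.
Arrival in UTC: 19:42 + 2:00 = 21:42 on Jun 22.
Elapsed = 21:42 − 11:22 = 10 hours 20 minutes.

10 hours 20 minutes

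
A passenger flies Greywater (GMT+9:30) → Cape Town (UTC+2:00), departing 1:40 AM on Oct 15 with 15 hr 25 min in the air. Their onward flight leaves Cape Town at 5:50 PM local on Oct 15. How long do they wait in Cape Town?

Convert departure to UTC: 1:40 AM − 9:30 = 4:10 PM UTC on Oct 14.
Add 15 hours and 25 minutes flight time → 7:35 AM UTC (Oct 15).
Cape Town is UTC+2:00, so local arrival = 7:35 AM + 2:00 = 9:35 AM on Oct 15.
Layover = 5:50 PM − 9:35 AM = 8 hours 15 minutes.

8 hours 15 minutes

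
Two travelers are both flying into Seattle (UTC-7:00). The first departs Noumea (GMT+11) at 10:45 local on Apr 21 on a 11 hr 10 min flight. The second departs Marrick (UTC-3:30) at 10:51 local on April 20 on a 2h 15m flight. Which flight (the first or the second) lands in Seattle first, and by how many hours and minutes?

the second, by 18 hours 19 minutes

Flight 1 in UTC: 10:45 − 11:00 = 23:45 on Apr 20.
+11 hours and 10 minutes → arrive 10:55 UTC on Apr 21.
Flight 2 in UTC: 10:51 + 3:30 = 14:21 on Apr 20.
+2 hours 15 minutes → arrive 16:36 UTC on Apr 20.
Flight 2 lands earlier by 18 hours 19 minutes.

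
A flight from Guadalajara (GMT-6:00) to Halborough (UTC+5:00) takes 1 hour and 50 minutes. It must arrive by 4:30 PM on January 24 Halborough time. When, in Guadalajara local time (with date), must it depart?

3:40 AM on January 24

Target arrival in UTC: 4:30 PM − 5:00 = 11:30 AM on Jan 24.
Subtract 1 hour 50 minutes → departure 9:40 AM UTC on Jan 24.
Guadalajara is UTC−6:00: 9:40 AM − 6:00 = 3:40 AM on Jan 24.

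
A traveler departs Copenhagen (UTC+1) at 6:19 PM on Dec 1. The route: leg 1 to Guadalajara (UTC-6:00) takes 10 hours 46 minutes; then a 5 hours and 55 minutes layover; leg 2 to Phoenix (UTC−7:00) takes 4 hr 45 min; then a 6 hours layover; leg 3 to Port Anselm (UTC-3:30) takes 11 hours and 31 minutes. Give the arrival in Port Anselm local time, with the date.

4:46 AM on December 3

Convert departure to UTC: 6:19 PM − 1:00 = 5:19 PM UTC on Dec 1.
Add 10 hours 46 minutes leg 1 → 4:05 AM UTC (Dec 2).
Add 5 hours 55 minutes layover in Guadalajara → 10:00 AM UTC.
Add 4 hours 45 minutes leg 2 → 2:45 PM UTC.
Add 6 hours layover in Phoenix → 8:45 PM UTC.
Add 11 hours 31 minutes leg 3 → 8:16 AM UTC (Dec 3).
Port Anselm is UTC−3:30, so local arrival = 8:16 AM − 3:30 = 4:46 AM on Dec 3.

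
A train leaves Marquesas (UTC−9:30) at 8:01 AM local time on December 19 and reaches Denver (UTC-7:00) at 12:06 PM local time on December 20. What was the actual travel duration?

Denver is 2:30 ahead of Marquesas.
Clock-face elapsed time (ignoring zones) is 28 hours 5 minutes.
Actual elapsed = 28 hours 5 minutes − 2:30 = 25 hours 35 minutes.

25 hours 35 minutes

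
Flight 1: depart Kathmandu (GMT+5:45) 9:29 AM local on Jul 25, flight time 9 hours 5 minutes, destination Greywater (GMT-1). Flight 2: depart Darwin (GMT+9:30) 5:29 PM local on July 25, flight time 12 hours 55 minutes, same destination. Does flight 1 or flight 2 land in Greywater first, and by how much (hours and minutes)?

Flight 1 in UTC: 9:29 AM − 5:45 = 3:44 AM on Jul 25.
+9 hours and 5 minutes → arrive 12:49 PM UTC on Jul 25.
Flight 2 in UTC: 5:29 PM − 9:30 = 7:59 AM on Jul 25.
+12 hours 55 minutes → arrive 8:54 PM UTC on Jul 25.
Flight 1 lands earlier by 8 hours 5 minutes.

the first, by 8 hours 5 minutes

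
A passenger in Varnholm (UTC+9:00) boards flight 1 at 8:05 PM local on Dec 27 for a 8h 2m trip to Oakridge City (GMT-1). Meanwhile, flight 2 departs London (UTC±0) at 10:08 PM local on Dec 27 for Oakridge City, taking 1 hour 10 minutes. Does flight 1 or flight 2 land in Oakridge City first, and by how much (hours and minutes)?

the first, by 4 hours 11 minutes

Flight 1 in UTC: 8:05 PM − 9:00 = 11:05 AM on Dec 27.
+8 hours and 2 minutes → arrive 7:07 PM UTC on Dec 27.
Flight 2 departs at 10:08 PM UTC (Dec 27).
+1 hour and 10 minutes → arrive 11:18 PM UTC on Dec 27.
Flight 1 lands earlier by 4 hours 11 minutes.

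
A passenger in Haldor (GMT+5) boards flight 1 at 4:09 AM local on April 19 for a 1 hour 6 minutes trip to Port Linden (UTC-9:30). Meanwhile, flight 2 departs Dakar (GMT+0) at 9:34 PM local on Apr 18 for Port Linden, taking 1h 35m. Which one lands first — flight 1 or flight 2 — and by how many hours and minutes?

the second, by 1 hour 6 minutes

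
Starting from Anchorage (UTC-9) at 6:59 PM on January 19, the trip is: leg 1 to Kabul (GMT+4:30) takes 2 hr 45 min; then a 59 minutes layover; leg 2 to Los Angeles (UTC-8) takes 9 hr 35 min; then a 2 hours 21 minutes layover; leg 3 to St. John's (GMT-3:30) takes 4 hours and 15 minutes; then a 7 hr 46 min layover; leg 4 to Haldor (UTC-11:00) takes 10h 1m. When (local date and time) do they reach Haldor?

Convert departure to UTC: 6:59 PM + 9:00 = 3:59 AM UTC on Jan 20.
Add 2 hours 45 minutes leg 1 → 6:44 AM UTC.
Add 59 minutes layover in Kabul → 7:43 AM UTC.
Add 9 hours and 35 minutes leg 2 → 5:18 PM UTC.
Add 2 hours and 21 minutes layover in Los Angeles → 7:39 PM UTC.
Add 4 hours and 15 minutes leg 3 → 11:54 PM UTC.
Add 7 hours and 46 minutes layover in St. John's → 7:40 AM UTC (Jan 21).
Add 10 hours 1 minute leg 4 → 5:41 PM UTC.
Haldor is UTC−11:00, so local arrival = 5:41 PM − 11:00 = 6:41 AM on Jan 21.

6:41 AM on Jan 21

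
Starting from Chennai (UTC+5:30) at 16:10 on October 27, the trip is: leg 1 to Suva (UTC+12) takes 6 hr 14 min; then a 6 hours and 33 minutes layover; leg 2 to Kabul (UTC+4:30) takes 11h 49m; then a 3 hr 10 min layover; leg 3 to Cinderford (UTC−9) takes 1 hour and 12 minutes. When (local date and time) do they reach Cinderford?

Convert departure to UTC: 16:10 − 5:30 = 10:40 UTC on Oct 27.
Add 6 hours 14 minutes leg 1 → 16:54 UTC.
Add 6 hours and 33 minutes layover in Suva → 23:27 UTC.
Add 11 hours and 49 minutes leg 2 → 11:16 UTC (Oct 28).
Add 3 hours 10 minutes layover in Kabul → 14:26 UTC.
Add 1 hour and 12 minutes leg 3 → 15:38 UTC.
Cinderford is UTC−9:00, so local arrival = 15:38 − 9:00 = 06:38 on Oct 28.

06:38 on October 28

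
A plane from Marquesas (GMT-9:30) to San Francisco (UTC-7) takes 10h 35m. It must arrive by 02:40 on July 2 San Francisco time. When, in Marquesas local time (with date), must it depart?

13:35 on Jul 1

Target arrival in UTC: 02:40 + 7:00 = 09:40 on Jul 2.
Subtract 10 hours and 35 minutes → departure 23:05 UTC on Jul 1.
Marquesas is UTC−9:30: 23:05 − 9:30 = 13:35 on Jul 1.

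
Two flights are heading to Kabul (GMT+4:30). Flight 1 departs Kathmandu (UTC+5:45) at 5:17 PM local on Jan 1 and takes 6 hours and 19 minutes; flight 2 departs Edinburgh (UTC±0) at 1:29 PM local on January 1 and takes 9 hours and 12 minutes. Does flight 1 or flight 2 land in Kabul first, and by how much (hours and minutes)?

the first, by 4 hours 50 minutes

Flight 1 in UTC: 5:17 PM − 5:45 = 11:32 AM on Jan 1.
+6 hours 19 minutes → arrive 5:51 PM UTC on Jan 1.
Flight 2 departs at 1:29 PM UTC (Jan 1).
+9 hours and 12 minutes → arrive 10:41 PM UTC on Jan 1.
Flight 1 lands earlier by 4 hours 50 minutes.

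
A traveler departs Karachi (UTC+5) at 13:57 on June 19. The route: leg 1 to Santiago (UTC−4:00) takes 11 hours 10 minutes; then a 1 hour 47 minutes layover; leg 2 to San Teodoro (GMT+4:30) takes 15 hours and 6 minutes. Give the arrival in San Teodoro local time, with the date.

17:30 on Jun 20

Convert departure to UTC: 13:57 − 5:00 = 08:57 UTC on Jun 19.
Add 11 hours 10 minutes leg 1 → 20:07 UTC.
Add 1 hour and 47 minutes layover in Santiago → 21:54 UTC.
Add 15 hours 6 minutes leg 2 → 13:00 UTC (Jun 20).
San Teodoro is UTC+4:30, so local arrival = 13:00 + 4:30 = 17:30 on Jun 20.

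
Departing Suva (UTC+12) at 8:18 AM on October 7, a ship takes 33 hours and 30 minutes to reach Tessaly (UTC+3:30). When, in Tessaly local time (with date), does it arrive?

Tessaly is 8:30 behind Suva.
After 33 hours and 30 minutes it is 5:48 PM (Oct 8) in Suva.
Shift by the zone difference: 5:48 PM − 8:30 = 9:18 AM on Oct 8 in Tessaly.

9:18 AM on Oct 8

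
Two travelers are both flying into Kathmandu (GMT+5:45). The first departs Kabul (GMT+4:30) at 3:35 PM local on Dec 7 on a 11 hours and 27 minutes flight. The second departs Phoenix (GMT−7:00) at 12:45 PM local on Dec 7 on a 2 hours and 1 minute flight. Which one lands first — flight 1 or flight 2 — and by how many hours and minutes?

Flight 1 in UTC: 3:35 PM − 4:30 = 11:05 AM on Dec 7.
+11 hours and 27 minutes → arrive 10:32 PM UTC on Dec 7.
Flight 2 in UTC: 12:45 PM + 7:00 = 7:45 PM on Dec 7.
+2 hours 1 minute → arrive 9:46 PM UTC on Dec 7.
Flight 2 lands earlier by 46 minutes.

the second, by 46 minutes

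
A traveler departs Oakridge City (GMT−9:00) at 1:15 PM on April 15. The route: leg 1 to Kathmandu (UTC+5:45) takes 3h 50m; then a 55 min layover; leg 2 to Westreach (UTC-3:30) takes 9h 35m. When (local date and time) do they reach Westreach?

Convert departure to UTC: 1:15 PM + 9:00 = 10:15 PM UTC on Apr 15.
Add 3 hours and 50 minutes leg 1 → 2:05 AM UTC (Apr 16).
Add 55 minutes layover in Kathmandu → 3:00 AM UTC.
Add 9 hours 35 minutes leg 2 → 12:35 PM UTC.
Westreach is UTC−3:30, so local arrival = 12:35 PM − 3:30 = 9:05 AM on Apr 16.

9:05 AM on April 16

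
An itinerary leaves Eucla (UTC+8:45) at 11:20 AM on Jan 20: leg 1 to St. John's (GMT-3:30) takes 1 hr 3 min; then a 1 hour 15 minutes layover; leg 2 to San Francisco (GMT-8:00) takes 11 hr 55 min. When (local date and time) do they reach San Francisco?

8:48 AM on January 20

Convert departure to UTC: 11:20 AM − 8:45 = 2:35 AM UTC on Jan 20.
Add 1 hour 3 minutes leg 1 → 3:38 AM UTC.
Add 1 hour 15 minutes layover in St. John's → 4:53 AM UTC.
Add 11 hours 55 minutes leg 2 → 4:48 PM UTC.
San Francisco is UTC−8:00, so local arrival = 4:48 PM − 8:00 = 8:48 AM on Jan 20.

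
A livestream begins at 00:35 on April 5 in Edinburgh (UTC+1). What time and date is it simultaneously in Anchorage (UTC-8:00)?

In UTC: 00:35 − 1:00 = 23:35 on Apr 4.
Anchorage is UTC−8:00: 23:35 − 8:00 = 15:35 on Apr 4.

15:35 on April 4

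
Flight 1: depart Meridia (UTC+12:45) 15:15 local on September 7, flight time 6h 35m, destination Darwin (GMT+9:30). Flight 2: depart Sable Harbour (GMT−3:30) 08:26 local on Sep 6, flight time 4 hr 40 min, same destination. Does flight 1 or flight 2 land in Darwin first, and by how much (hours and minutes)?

the second, by 16 hours 29 minutes

Flight 1 in UTC: 15:15 − 12:45 = 02:30 on Sep 7.
+6 hours 35 minutes → arrive 09:05 UTC on Sep 7.
Flight 2 in UTC: 08:26 + 3:30 = 11:56 on Sep 6.
+4 hours 40 minutes → arrive 16:36 UTC on Sep 6.
Flight 2 lands earlier by 16 hours 29 minutes.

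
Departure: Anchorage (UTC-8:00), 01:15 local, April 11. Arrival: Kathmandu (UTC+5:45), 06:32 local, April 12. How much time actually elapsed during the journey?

15 hours 32 minutes

Departure in UTC: 01:15 + 8:00 = 09:15 on Apr 11.
Arrival in UTC: 06:32 − 5:45 = 00:47 on Apr 12.
Elapsed = 00:47 − 09:15 (+1 day) = 15 hours 32 minutes.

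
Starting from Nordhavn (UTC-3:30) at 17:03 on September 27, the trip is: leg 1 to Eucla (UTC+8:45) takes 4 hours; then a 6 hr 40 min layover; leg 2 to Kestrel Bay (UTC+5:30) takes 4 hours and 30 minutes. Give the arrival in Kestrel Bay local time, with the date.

17:13 on September 28

Convert departure to UTC: 17:03 + 3:30 = 20:33 UTC on Sep 27.
Add 4 hours leg 1 → 00:33 UTC (Sep 28).
Add 6 hours and 40 minutes layover in Eucla → 07:13 UTC.
Add 4 hours 30 minutes leg 2 → 11:43 UTC.
Kestrel Bay is UTC+5:30, so local arrival = 11:43 + 5:30 = 17:13 on Sep 28.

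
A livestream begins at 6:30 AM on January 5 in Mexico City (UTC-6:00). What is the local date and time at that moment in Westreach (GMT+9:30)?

Westreach is 15:30 ahead of Mexico City.
Shift by the zone difference: 6:30 AM + 15:30 = 10:00 PM on Jan 5 in Westreach.

10:00 PM on Jan 5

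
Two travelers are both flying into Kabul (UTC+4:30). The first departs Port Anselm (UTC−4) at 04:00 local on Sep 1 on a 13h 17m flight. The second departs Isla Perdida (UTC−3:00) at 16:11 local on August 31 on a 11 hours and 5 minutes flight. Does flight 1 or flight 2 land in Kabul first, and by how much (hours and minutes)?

Flight 1 in UTC: 04:00 + 4:00 = 08:00 on Sep 1.
+13 hours and 17 minutes → arrive 21:17 UTC on Sep 1.
Flight 2 in UTC: 16:11 + 3:00 = 19:11 on Aug 31.
+11 hours and 5 minutes → arrive 06:16 UTC on Sep 1.
Flight 2 lands earlier by 15 hours 1 minute.

the second, by 15 hours 1 minute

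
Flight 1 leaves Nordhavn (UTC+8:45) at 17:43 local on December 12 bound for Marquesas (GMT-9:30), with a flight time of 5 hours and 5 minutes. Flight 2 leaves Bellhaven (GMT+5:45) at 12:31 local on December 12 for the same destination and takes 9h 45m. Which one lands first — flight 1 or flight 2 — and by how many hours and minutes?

Flight 1 in UTC: 17:43 − 8:45 = 08:58 on Dec 12.
+5 hours and 5 minutes → arrive 14:03 UTC on Dec 12.
Flight 2 in UTC: 12:31 − 5:45 = 06:46 on Dec 12.
+9 hours 45 minutes → arrive 16:31 UTC on Dec 12.
Flight 1 lands earlier by 2 hours 28 minutes.

the first, by 2 hours 28 minutes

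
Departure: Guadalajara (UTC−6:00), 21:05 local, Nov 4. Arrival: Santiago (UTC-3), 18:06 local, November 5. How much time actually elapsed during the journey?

18 hours 1 minute

Santiago is 3:00 ahead of Guadalajara.
Clock-face elapsed time (ignoring zones) is 21 hours 1 minute.
Actual elapsed = 21 hours 1 minute − 3:00 = 18 hours 1 minute.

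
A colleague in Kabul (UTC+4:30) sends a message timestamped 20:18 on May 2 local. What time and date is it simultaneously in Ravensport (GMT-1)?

14:48 on May 2

Ravensport is 5:30 behind Kabul.
Shift by the zone difference: 20:18 − 5:30 = 14:48 on May 2 in Ravensport.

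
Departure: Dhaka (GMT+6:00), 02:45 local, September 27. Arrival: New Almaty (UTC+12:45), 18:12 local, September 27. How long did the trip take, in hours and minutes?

8 hours 42 minutes

New Almaty is 6:45 ahead of Dhaka.
Clock-face elapsed time (ignoring zones) is 15 hours 27 minutes.
Actual elapsed = 15 hours 27 minutes − 6:45 = 8 hours 42 minutes.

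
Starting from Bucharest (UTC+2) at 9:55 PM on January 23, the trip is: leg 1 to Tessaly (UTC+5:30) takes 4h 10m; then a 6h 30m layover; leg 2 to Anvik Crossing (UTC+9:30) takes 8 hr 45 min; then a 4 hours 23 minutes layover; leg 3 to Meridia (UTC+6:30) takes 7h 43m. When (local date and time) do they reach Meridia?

Convert departure to UTC: 9:55 PM − 2:00 = 7:55 PM UTC on Jan 23.
Add 4 hours and 10 minutes leg 1 → 12:05 AM UTC (Jan 24).
Add 6 hours 30 minutes layover in Tessaly → 6:35 AM UTC.
Add 8 hours 45 minutes leg 2 → 3:20 PM UTC.
Add 4 hours and 23 minutes layover in Anvik Crossing → 7:43 PM UTC.
Add 7 hours 43 minutes leg 3 → 3:26 AM UTC (Jan 25).
Meridia is UTC+6:30, so local arrival = 3:26 AM + 6:30 = 9:56 AM on Jan 25.

9:56 AM on January 25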